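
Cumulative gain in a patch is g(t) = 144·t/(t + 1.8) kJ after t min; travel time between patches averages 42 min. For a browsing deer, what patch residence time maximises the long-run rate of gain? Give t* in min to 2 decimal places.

8.69 min

Optimal t* satisfies g'(t*) = g(t*)/(T + t*).
g'(t) = 144·1.8/(t + 1.8)². Setting 144·1.8/(t+1.8)² = 144t/[(t+1.8)(42+t)] gives 1.8(42+t) = t(t+1.8), so t² = 1.8×42 = 75.6.
t* = √75.6 = 8.695 min.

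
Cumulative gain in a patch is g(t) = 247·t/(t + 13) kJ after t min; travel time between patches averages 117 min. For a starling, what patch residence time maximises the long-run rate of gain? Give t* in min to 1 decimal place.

39.0 min

By the marginal value theorem, leave when the instantaneous gain rate g'(t) equals the habitat-wide average g(t)/(T + t).
g'(t) = 247·13/(t + 13)². Setting 247·13/(t+13)² = 247t/[(t+13)(117+t)] gives 13(117+t) = t(t+13), so t² = 13×117 = 1521.
t* = √1521 = 39 min.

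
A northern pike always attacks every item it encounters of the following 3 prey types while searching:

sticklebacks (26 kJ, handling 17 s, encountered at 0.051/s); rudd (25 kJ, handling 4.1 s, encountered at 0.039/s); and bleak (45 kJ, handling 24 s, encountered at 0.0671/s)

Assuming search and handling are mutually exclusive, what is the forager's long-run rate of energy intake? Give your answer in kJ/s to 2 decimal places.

R = Σλ_iE_i / (1 + Σλ_ih_i)
Numerator: 0.051×26 + 0.039×25 + 0.0671×45 = 5.321
Denominator: 1 + 0.051×17 + 0.039×4.1 + 0.0671×24 = 3.637
R = 5.321/3.637 = 1.463 kJ/s

1.46 kJ/s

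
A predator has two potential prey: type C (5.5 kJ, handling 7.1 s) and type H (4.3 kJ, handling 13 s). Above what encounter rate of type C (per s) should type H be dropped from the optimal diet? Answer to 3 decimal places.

At the threshold, the rate on type C alone equals the profitability of type H: λ·5.5/(1 + λ·7.1) = 4.3/13 = 0.3308.
Rearranging, λ(5.5 − 0.3308×7.1) = 0.3308, so λ = 0.3308/3.152 = 0.105 per s.

0.105 per s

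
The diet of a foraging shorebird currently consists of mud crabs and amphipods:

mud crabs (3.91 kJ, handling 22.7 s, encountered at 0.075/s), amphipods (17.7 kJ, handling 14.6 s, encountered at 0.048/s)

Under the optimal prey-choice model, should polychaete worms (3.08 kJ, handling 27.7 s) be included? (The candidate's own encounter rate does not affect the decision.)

Current rate: (0.075×3.91 + 0.048×17.7)/(1 + 0.075×22.7 + 0.048×14.6) = 0.3358 kJ/s.
polychaete worms: E/h = 3.08/27.7 = 0.1112 kJ/s.
Since 0.1112 < R, time spent handling polychaete worms is better spent searching.

No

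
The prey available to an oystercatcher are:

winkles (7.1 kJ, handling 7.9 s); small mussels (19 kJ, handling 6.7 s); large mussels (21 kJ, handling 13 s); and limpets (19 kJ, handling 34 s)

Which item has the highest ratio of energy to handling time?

small mussels

In descending order of E/h:
small mussels: 19/6.7 = 2.84 kJ/s
large mussels: 21/13 = 1.62 kJ/s
winkles: 7.1/7.9 = 0.899 kJ/s
limpets: 19/34 = 0.559 kJ/s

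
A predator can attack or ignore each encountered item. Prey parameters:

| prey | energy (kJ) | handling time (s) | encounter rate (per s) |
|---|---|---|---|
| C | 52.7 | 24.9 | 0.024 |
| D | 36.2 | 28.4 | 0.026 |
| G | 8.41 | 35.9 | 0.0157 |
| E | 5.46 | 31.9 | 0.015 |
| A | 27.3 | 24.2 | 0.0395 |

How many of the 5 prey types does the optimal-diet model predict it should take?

3

Profitabilities (E/h, kJ/s): C 2.12, D 1.27, A 1.13, G 0.234, E 0.171. Add prey in this order while the next type's profitability exceeds the intake rate on those already taken.
Rate on top 1: 0.7917. D: 1.27 > 0.7917 → include.
Rate on top 2: 0.9443. A: 1.13 > 0.9443 → include.
Rate on top 3: 0.9977. G: 0.234 < 0.9977 → exclude; stop.
Optimal diet: C, D, A — 3 of 5 types.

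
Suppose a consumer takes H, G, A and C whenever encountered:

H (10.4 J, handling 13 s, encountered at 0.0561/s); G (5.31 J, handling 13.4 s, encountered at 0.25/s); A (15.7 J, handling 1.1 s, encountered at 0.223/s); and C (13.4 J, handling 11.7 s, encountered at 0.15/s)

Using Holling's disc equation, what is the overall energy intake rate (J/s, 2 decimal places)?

1.05 J/s

Energy encountered per unit search time: 0.0561×10.4 + 0.25×5.31 + 0.223×15.7 + 0.15×13.4 = 7.422 J/s.
Handling time per unit search time: 0.0561×13 + 0.25×13.4 + 0.223×1.1 + 0.15×11.7 = 6.08.
Rate = 7.422/(1 + 6.08) = 1.048 J/s.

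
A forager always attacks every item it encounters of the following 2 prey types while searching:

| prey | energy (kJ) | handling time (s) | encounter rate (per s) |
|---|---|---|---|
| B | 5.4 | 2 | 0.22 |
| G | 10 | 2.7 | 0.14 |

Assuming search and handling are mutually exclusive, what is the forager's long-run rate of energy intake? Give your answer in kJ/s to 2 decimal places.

Energy encountered per unit search time: 0.22×5.4 + 0.14×10 = 2.588 kJ/s.
Handling time per unit search time: 0.22×2 + 0.14×2.7 = 0.818.
Rate = 2.588/(1 + 0.818) = 1.424 kJ/s.

1.42 kJ/s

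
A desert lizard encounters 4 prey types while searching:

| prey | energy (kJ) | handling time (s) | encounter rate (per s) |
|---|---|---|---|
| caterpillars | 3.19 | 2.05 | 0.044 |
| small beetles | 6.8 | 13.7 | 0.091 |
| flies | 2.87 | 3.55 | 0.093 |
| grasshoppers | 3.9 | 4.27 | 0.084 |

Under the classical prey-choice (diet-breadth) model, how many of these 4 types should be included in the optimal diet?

Rank by E/h (kJ/s): caterpillars 1.56, grasshoppers 0.913, flies 0.808, small beetles 0.496. Include each in turn until the next type's E/h falls below the running intake rate.
Rate on top 1: 0.1287. grasshoppers: 0.913 > 0.1287 → include.
Rate on top 2: 0.323. flies: 0.808 > 0.323 → include.
Rate on top 3: 0.4131. small beetles: 0.496 > 0.4131 → include.
Optimal diet: caterpillars, grasshoppers, flies, small beetles — 4 of 4 types.

4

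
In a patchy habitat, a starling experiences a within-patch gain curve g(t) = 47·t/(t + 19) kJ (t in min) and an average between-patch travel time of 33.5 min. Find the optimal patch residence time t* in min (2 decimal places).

Maximise g(t)/(T+t): set derivative to zero → g'(t)(T+t) = g(t).
g'(t) = 47·19/(t + 19)². Setting 47·19/(t+19)² = 47t/[(t+19)(33.5+t)] gives 19(33.5+t) = t(t+19), so t² = 19×33.5 = 636.5.
t* = √636.5 = 25.23 min.

25.23 min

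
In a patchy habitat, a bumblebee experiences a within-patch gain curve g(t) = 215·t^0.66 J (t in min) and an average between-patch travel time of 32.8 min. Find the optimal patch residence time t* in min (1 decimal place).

63.7 min

Maximise g(t)/(T+t): set derivative to zero → g'(t)(T+t) = g(t).
g'(t) = 0.66·215·t^-0.34. Setting 0.66·215·t^-0.34 = 215·t^0.66/(32.8+t) gives 0.66(32.8+t) = t, so 0.34·t = 0.66×32.8.
t* = 0.66×32.8/0.34 = 63.67 min.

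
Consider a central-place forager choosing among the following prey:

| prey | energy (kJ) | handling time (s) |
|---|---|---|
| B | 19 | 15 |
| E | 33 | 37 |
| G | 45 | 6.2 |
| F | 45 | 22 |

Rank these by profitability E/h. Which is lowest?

Profitability E/h (kJ/s): B = 19/15 = 1.27, E = 33/37 = 0.892, G = 45/6.2 = 7.26, F = 45/22 = 2.05.
Ranked: G > F > B > E.

E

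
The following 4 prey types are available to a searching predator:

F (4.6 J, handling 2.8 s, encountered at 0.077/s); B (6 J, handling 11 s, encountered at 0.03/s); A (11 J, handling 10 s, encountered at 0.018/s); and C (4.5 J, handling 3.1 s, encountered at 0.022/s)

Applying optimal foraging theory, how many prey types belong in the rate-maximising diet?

Rank by E/h (J/s): F 1.64, C 1.45, A 1.1, B 0.545. Include each in turn until the next type's E/h falls below the running intake rate.
Rate on top 1: 0.2914. C: 1.45 > 0.2914 → include.
Rate on top 2: 0.353. A: 1.1 > 0.353 → include.
Rate on top 3: 0.4449. B: 0.545 > 0.4449 → include.
Optimal diet: F, C, A, B — 4 of 4 types.

4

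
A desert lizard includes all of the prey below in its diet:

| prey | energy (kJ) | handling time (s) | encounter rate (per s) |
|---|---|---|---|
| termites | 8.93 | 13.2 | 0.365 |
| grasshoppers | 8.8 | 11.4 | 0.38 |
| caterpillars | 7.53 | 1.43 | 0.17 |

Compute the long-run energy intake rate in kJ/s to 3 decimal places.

0.759 kJ/s

Energy encountered per unit search time: 0.365×8.93 + 0.38×8.8 + 0.17×7.53 = 7.884 kJ/s.
Handling time per unit search time: 0.365×13.2 + 0.38×11.4 + 0.17×1.43 = 9.393.
Rate = 7.884/(1 + 9.393) = 0.7585 kJ/s.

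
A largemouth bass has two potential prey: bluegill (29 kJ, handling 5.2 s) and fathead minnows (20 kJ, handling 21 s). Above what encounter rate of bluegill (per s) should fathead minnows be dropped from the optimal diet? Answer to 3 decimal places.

0.040 per s

Drop fathead minnows once their profitability E₂/h₂ falls below the rate achievable on bluegill alone: E₂/h₂ = λE₁/(1 + λh₁).
Solve for λ: λE₁h₂ = E₂(1 + λh₁) → λ(E₁h₂ − E₂h₁) = E₂ → λ = E₂/(E₁h₂ − E₂h₁).
λ = 20/(29×21 − 20×5.2) = 20/505 = 0.0396 per s.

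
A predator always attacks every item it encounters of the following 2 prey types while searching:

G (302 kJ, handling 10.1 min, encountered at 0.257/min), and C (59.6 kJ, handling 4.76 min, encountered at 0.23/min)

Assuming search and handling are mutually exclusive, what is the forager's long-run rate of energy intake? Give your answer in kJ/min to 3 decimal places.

Energy encountered per unit search time: 0.257×302 + 0.23×59.6 = 91.32 kJ/min.
Handling time per unit search time: 0.257×10.1 + 0.23×4.76 = 3.691.
Rate = 91.32/(1 + 3.691) = 19.47 kJ/min.

19.470 kJ/min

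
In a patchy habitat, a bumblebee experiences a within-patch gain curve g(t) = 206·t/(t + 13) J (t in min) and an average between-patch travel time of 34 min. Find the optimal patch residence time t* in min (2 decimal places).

Optimal t* satisfies g'(t*) = g(t*)/(T + t*).
g'(t) = 206·13/(t + 13)². Setting 206·13/(t+13)² = 206t/[(t+13)(34+t)] gives 13(34+t) = t(t+13), so t² = 13×34 = 442.
t* = √442 = 21.02 min.

21.02 min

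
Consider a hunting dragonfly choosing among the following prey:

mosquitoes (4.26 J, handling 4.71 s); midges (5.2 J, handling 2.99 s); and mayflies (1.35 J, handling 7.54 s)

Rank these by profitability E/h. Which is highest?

Profitability E/h (J/s): mosquitoes = 4.26/4.71 = 0.904, midges = 5.2/2.99 = 1.74, mayflies = 1.35/7.54 = 0.179.
Ranked: midges > mosquitoes > mayflies.

midges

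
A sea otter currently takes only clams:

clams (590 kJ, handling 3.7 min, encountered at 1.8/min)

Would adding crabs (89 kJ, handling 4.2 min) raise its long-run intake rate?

On clams alone, R = ΣλE/(1+Σλh) = 1062/7.66 = 138.6 kJ/min.
Profitability of crabs: 89/4.2 = 21.19 kJ/min.
21.19 < 138.6, so adding crabs would lower the average — exclude it.

No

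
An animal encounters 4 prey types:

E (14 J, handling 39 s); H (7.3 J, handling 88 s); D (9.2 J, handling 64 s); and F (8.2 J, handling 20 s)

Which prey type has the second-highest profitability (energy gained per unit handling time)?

In descending order of E/h:
F: 8.2/20 = 0.41 J/s
E: 14/39 = 0.359 J/s
D: 9.2/64 = 0.144 J/s
H: 7.3/88 = 0.083 J/s

E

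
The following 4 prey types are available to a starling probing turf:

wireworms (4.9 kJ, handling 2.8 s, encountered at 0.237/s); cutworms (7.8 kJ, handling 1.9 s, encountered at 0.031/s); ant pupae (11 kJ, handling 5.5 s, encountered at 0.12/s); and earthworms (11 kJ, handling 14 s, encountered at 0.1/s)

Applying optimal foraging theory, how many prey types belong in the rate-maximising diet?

3

E/h in descending order: cutworms 4.11, ant pupae 2, wireworms 1.75, earthworms 0.786 kJ/s. The optimal diet is the largest prefix of this list for which every included type satisfies E_i/h_i > R on the types above it.
Rate on top 1: 0.2284. ant pupae: 2 > 0.2284 → include.
Rate on top 2: 0.9086. wireworms: 1.75 > 0.9086 → include.
Rate on top 3: 1.143. earthworms: 0.786 < 1.143 → exclude; stop.
Optimal diet: cutworms, ant pupae, wireworms — 3 of 4 types.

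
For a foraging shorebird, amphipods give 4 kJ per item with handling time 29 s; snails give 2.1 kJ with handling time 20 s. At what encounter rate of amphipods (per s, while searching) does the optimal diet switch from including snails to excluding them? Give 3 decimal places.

0.110 per s

At the threshold, the rate on amphipods alone equals the profitability of snails: λ·4/(1 + λ·29) = 2.1/20 = 0.105.
Rearranging, λ(4 − 0.105×29) = 0.105, so λ = 0.105/0.955 = 0.1099 per s.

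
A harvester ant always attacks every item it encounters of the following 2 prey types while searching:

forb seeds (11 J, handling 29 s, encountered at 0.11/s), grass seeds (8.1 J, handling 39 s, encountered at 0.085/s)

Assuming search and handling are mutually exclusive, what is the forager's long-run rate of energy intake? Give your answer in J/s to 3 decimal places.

0.253 J/s

Energy encountered per unit search time: 0.11×11 + 0.085×8.1 = 1.898 J/s.
Handling time per unit search time: 0.11×29 + 0.085×39 = 6.505.
Rate = 1.898/(1 + 6.505) = 0.253 J/s.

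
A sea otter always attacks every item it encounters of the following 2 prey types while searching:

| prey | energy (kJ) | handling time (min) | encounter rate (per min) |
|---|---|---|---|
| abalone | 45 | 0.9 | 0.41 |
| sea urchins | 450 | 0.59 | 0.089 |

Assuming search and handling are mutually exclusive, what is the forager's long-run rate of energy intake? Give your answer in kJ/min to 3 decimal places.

41.153 kJ/min

Energy encountered per unit search time: 0.41×45 + 0.089×450 = 58.5 kJ/min.
Handling time per unit search time: 0.41×0.9 + 0.089×0.59 = 0.4215.
Rate = 58.5/(1 + 0.4215) = 41.15 kJ/min.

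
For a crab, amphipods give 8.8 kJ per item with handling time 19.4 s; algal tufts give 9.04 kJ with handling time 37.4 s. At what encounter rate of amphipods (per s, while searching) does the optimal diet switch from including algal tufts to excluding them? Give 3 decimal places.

0.059 per s

At the threshold, the rate on amphipods alone equals the profitability of algal tufts: λ·8.8/(1 + λ·19.4) = 9.04/37.4 = 0.2417.
Rearranging, λ(8.8 − 0.2417×19.4) = 0.2417, so λ = 0.2417/4.111 = 0.0588 per s.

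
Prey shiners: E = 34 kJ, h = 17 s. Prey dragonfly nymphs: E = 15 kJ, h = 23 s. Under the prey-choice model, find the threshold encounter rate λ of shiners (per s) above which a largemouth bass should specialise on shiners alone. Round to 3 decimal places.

0.028 per s

At the threshold, the rate on shiners alone equals the profitability of dragonfly nymphs: λ·34/(1 + λ·17) = 15/23 = 0.6522.
Rearranging, λ(34 − 0.6522×17) = 0.6522, so λ = 0.6522/22.91 = 0.02846 per s.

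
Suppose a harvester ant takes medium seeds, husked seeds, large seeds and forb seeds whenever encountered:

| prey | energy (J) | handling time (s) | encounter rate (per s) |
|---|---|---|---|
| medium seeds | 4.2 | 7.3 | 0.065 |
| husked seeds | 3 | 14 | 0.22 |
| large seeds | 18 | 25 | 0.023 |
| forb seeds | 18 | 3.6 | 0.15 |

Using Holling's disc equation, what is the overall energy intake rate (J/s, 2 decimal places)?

R = Σλ_iE_i / (1 + Σλ_ih_i)
Numerator: 0.065×4.2 + 0.22×3 + 0.023×18 + 0.15×18 = 4.047
Denominator: 1 + 0.065×7.3 + 0.22×14 + 0.023×25 + 0.15×3.6 = 5.67
R = 4.047/5.67 = 0.7138 J/s

0.71 J/s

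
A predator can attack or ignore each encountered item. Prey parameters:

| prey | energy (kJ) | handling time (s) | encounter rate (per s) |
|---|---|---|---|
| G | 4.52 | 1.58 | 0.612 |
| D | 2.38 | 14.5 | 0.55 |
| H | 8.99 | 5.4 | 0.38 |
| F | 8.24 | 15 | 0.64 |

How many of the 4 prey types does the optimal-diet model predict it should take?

2

E/h in descending order: G 2.86, H 1.66, F 0.549, D 0.164 kJ/s. The optimal diet is the largest prefix of this list for which every included type satisfies E_i/h_i > R on the types above it.
Rate on top 1: 1.406. H: 1.66 > 1.406 → include.
Rate on top 2: 1.538. F: 0.549 < 1.538 → exclude; stop.
Optimal diet: G, H — 2 of 4 types.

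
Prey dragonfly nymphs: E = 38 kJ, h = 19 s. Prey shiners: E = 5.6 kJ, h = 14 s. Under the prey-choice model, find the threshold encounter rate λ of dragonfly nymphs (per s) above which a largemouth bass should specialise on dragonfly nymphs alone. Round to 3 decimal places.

0.013 per s

At the threshold, the rate on dragonfly nymphs alone equals the profitability of shiners: λ·38/(1 + λ·19) = 5.6/14 = 0.4.
Rearranging, λ(38 − 0.4×19) = 0.4, so λ = 0.4/30.4 = 0.01316 per s.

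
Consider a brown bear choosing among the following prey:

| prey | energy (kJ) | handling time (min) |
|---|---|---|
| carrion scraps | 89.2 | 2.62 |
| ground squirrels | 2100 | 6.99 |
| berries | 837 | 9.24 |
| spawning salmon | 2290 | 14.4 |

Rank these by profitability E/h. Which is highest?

ground squirrels

Profitability E/h (kJ/min): carrion scraps = 89.2/2.62 = 34, ground squirrels = 2100/6.99 = 300, berries = 837/9.24 = 90.6, spawning salmon = 2290/14.4 = 159.
Ranked: ground squirrels > spawning salmon > berries > carrion scraps.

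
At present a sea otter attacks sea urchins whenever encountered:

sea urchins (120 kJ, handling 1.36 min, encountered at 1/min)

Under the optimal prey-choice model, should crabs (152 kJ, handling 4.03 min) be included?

Intake rate on the current diet: R = (1×120) / (1 + 1×1.36) = 120/2.36 = 50.85 kJ/min.
Profitability of crabs: 152/4.03 = 37.72 kJ/min.
Since 37.72 < R, time spent handling crabs is better spent searching.

No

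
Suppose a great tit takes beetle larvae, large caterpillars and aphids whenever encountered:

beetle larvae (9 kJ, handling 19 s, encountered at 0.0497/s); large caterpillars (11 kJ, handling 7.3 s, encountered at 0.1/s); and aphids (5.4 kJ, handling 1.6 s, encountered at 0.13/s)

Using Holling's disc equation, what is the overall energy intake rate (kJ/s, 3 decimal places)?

0.780 kJ/s

R = (0.0497×9 + 0.1×11 + 0.13×5.4) / (1 + 0.0497×19 + 0.1×7.3 + 0.13×1.6) = 2.249/2.882 = 0.7804 kJ/s.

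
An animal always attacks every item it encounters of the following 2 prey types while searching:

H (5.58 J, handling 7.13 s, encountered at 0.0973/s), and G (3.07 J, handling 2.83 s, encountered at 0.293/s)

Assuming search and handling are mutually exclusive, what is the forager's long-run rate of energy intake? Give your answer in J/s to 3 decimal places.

0.572 J/s

Energy encountered per unit search time: 0.0973×5.58 + 0.293×3.07 = 1.442 J/s.
Handling time per unit search time: 0.0973×7.13 + 0.293×2.83 = 1.523.
Rate = 1.442/(1 + 1.523) = 0.5717 J/s.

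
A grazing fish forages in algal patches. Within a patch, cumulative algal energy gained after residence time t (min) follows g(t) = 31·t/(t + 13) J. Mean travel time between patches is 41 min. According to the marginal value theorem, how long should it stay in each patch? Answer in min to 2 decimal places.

23.09 min

Maximise g(t)/(T+t): set derivative to zero → g'(t)(T+t) = g(t).
g'(t) = 31·13/(t + 13)². Setting 31·13/(t+13)² = 31t/[(t+13)(41+t)] gives 13(41+t) = t(t+13), so t² = 13×41 = 533.
t* = √533 = 23.09 min.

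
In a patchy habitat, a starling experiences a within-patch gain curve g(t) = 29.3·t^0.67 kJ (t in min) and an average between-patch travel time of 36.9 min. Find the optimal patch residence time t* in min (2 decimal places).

74.92 min

Optimal t* satisfies g'(t*) = g(t*)/(T + t*).
g'(t) = 0.67·29.3·t^-0.33. Setting 0.67·29.3·t^-0.33 = 29.3·t^0.67/(36.9+t) gives 0.67(36.9+t) = t, so 0.33·t = 0.67×36.9.
t* = 0.67×36.9/0.33 = 74.92 min.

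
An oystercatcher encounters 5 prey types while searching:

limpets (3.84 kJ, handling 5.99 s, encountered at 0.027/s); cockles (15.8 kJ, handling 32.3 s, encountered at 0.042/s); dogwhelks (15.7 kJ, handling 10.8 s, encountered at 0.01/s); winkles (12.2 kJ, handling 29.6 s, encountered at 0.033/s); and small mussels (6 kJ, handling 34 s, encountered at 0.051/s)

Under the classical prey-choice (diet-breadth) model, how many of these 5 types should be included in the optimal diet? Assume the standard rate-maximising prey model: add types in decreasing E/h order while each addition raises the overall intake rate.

4

Rank by E/h (kJ/s): dogwhelks 1.45, limpets 0.641, cockles 0.489, winkles 0.412, small mussels 0.176. Include each in turn until the next type's E/h falls below the running intake rate.
Rate on top 1: 0.1417. limpets: 0.641 > 0.1417 → include.
Rate on top 2: 0.2053. cockles: 0.489 > 0.2053 → include.
Rate on top 3: 0.3519. winkles: 0.412 > 0.3519 → include.
Rate on top 4: 0.3683. small mussels: 0.176 < 0.3683 → exclude; stop.
Optimal diet: dogwhelks, limpets, cockles, winkles — 4 of 5 types.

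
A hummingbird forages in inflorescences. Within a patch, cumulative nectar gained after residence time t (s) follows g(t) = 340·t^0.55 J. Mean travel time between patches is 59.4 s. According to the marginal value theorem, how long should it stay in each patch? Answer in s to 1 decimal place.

72.6 s

Optimal t* satisfies g'(t*) = g(t*)/(T + t*).
g'(t) = 0.55·340·t^-0.45. Setting 0.55·340·t^-0.45 = 340·t^0.55/(59.4+t) gives 0.55(59.4+t) = t, so 0.45·t = 0.55×59.4.
t* = 0.55×59.4/0.45 = 72.6 s.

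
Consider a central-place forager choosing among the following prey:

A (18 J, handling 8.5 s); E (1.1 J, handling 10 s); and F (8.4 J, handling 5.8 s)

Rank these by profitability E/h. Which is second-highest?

In descending order of E/h:
A: 18/8.5 = 2.12 J/s
F: 8.4/5.8 = 1.45 J/s
E: 1.1/10 = 0.11 J/s

F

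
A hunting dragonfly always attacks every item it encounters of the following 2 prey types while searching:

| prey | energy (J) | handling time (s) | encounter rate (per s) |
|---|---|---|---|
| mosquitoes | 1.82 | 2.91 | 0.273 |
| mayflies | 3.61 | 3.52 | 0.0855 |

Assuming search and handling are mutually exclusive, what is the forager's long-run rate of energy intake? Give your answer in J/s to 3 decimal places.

0.384 J/s

R = (0.273×1.82 + 0.0855×3.61) / (1 + 0.273×2.91 + 0.0855×3.52) = 0.8055/2.095 = 0.3844 J/s.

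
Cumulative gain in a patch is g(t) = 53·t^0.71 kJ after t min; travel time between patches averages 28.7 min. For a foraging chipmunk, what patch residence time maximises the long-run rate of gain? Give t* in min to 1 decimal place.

By the marginal value theorem, leave when the instantaneous gain rate g'(t) equals the habitat-wide average g(t)/(T + t).
g'(t) = 0.71·53·t^-0.29. Setting 0.71·53·t^-0.29 = 53·t^0.71/(28.7+t) gives 0.71(28.7+t) = t, so 0.29·t = 0.71×28.7.
t* = 0.71×28.7/0.29 = 70.27 min.

70.3 min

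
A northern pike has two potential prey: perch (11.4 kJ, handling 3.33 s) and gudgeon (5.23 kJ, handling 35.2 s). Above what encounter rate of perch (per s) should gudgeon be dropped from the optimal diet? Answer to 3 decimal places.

Drop gudgeon once their profitability E₂/h₂ falls below the rate achievable on perch alone: E₂/h₂ = λE₁/(1 + λh₁).
Solve for λ: λE₁h₂ = E₂(1 + λh₁) → λ(E₁h₂ − E₂h₁) = E₂ → λ = E₂/(E₁h₂ − E₂h₁).
λ = 5.23/(11.4×35.2 − 5.23×3.33) = 5.23/383.9 = 0.01362 per s.

0.014 per s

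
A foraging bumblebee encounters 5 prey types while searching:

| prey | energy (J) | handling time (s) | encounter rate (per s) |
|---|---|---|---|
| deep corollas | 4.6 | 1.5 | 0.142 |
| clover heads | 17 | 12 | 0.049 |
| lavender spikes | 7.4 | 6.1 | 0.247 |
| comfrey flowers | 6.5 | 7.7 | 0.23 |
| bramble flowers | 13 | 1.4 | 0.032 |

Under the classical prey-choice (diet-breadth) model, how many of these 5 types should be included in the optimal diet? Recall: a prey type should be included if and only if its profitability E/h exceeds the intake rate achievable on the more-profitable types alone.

4

Rank by E/h (J/s): bramble flowers 9.29, deep corollas 3.07, clover heads 1.42, lavender spikes 1.21, comfrey flowers 0.844. Include each in turn until the next type's E/h falls below the running intake rate.
Rate on top 1: 0.3982. deep corollas: 3.07 > 0.3982 → include.
Rate on top 2: 0.8501. clover heads: 1.42 > 0.8501 → include.
Rate on top 3: 1.031. lavender spikes: 1.21 > 1.031 → include.
Rate on top 4: 1.113. comfrey flowers: 0.844 < 1.113 → exclude; stop.
Optimal diet: bramble flowers, deep corollas, clover heads, lavender spikes — 4 of 5 types.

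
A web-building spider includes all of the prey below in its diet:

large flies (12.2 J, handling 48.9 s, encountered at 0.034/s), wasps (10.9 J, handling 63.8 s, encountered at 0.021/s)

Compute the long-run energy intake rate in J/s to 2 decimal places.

R = (0.034×12.2 + 0.021×10.9) / (1 + 0.034×48.9 + 0.021×63.8) = 0.6437/4.002 = 0.1608 J/s.

0.16 J/s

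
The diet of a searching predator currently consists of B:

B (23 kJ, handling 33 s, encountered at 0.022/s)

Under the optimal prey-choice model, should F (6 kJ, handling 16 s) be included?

Intake rate on the current diet: R = (0.022×23) / (1 + 0.022×33) = 0.506/1.726 = 0.2932 kJ/s.
Profitability of F: 6/16 = 0.375 kJ/s.
0.375 > 0.2932, so adding F raises the average — include it.

Yes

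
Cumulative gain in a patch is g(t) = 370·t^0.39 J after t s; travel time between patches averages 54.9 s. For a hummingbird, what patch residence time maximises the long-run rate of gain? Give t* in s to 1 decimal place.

Maximise g(t)/(T+t): set derivative to zero → g'(t)(T+t) = g(t).
g'(t) = 0.39·370·t^-0.61. Setting 0.39·370·t^-0.61 = 370·t^0.39/(54.9+t) gives 0.39(54.9+t) = t, so 0.61·t = 0.39×54.9.
t* = 0.39×54.9/0.61 = 35.1 s.

35.1 s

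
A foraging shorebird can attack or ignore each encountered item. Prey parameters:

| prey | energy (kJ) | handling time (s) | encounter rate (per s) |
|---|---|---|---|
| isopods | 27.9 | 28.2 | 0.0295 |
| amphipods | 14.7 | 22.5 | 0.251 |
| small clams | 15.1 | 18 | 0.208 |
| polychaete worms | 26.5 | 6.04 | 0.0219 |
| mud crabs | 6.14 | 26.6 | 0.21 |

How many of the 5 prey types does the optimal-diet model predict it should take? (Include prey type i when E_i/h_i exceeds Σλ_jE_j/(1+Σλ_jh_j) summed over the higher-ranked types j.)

3

Profitabilities (E/h, kJ/s): polychaete worms 4.39, isopods 0.989, small clams 0.839, amphipods 0.653, mud crabs 0.231. Add prey in this order while the next type's profitability exceeds the intake rate on those already taken.
Rate on top 1: 0.5126. isopods: 0.989 > 0.5126 → include.
Rate on top 2: 0.7145. small clams: 0.839 > 0.7145 → include.
Rate on top 3: 0.7961. amphipods: 0.653 < 0.7961 → exclude; stop.
Optimal diet: polychaete worms, isopods, small clams — 3 of 5 types.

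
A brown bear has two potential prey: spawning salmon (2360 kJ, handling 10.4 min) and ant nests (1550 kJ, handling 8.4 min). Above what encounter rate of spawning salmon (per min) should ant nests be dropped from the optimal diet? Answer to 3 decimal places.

0.418 per min

Drop ant nests once their profitability E₂/h₂ falls below the rate achievable on spawning salmon alone: E₂/h₂ = λE₁/(1 + λh₁).
Solve for λ: λE₁h₂ = E₂(1 + λh₁) → λ(E₁h₂ − E₂h₁) = E₂ → λ = E₂/(E₁h₂ − E₂h₁).
λ = 1550/(2360×8.4 − 1550×10.4) = 1550/3704 = 0.4185 per min.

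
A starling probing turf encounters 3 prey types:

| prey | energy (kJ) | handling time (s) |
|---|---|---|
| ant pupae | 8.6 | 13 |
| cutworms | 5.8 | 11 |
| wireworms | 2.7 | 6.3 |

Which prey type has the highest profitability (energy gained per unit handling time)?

ant pupae

In descending order of E/h:
ant pupae: 8.6/13 = 0.662 kJ/s
cutworms: 5.8/11 = 0.527 kJ/s
wireworms: 2.7/6.3 = 0.429 kJ/s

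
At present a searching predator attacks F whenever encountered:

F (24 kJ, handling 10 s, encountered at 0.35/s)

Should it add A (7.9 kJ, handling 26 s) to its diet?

No

On F alone, R = ΣλE/(1+Σλh) = 8.4/4.5 = 1.867 kJ/s.
A: E/h = 7.9/26 = 0.3038 kJ/s.
Since 0.3038 < R, time spent handling A is better spent searching.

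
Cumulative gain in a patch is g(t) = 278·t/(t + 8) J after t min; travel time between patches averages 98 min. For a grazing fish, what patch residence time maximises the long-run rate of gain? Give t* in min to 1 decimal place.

By the marginal value theorem, leave when the instantaneous gain rate g'(t) equals the habitat-wide average g(t)/(T + t).
g'(t) = 278·8/(t + 8)². Setting 278·8/(t+8)² = 278t/[(t+8)(98+t)] gives 8(98+t) = t(t+8), so t² = 8×98 = 784.
t* = √784 = 28 min.

28.0 min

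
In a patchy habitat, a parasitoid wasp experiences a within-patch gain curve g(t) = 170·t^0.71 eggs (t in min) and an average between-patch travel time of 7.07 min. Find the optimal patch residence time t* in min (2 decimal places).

Maximise g(t)/(T+t): set derivative to zero → g'(t)(T+t) = g(t).
g'(t) = 0.71·170·t^-0.29. Setting 0.71·170·t^-0.29 = 170·t^0.71/(7.07+t) gives 0.71(7.07+t) = t, so 0.29·t = 0.71×7.07.
t* = 0.71×7.07/0.29 = 17.31 min.

17.31 min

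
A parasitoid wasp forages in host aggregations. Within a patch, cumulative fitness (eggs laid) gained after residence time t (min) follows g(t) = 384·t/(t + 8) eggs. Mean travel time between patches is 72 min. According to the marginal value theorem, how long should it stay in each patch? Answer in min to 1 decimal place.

Maximise g(t)/(T+t): set derivative to zero → g'(t)(T+t) = g(t).
g'(t) = 384·8/(t + 8)². Setting 384·8/(t+8)² = 384t/[(t+8)(72+t)] gives 8(72+t) = t(t+8), so t² = 8×72 = 576.
t* = √576 = 24 min.

24.0 min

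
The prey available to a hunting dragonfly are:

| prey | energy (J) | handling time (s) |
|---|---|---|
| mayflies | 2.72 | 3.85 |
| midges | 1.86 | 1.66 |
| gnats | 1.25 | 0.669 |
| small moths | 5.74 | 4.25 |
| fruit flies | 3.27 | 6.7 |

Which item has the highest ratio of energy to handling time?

In descending order of E/h:
gnats: 1.25/0.669 = 1.87 J/s
small moths: 5.74/4.25 = 1.35 J/s
midges: 1.86/1.66 = 1.12 J/s
mayflies: 2.72/3.85 = 0.706 J/s
fruit flies: 3.27/6.7 = 0.488 J/s

gnats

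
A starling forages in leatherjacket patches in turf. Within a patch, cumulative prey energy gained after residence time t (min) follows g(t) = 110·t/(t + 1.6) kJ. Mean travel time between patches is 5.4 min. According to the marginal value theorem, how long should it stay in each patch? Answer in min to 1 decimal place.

Maximise g(t)/(T+t): set derivative to zero → g'(t)(T+t) = g(t).
g'(t) = 110·1.6/(t + 1.6)². Setting 110·1.6/(t+1.6)² = 110t/[(t+1.6)(5.4+t)] gives 1.6(5.4+t) = t(t+1.6), so t² = 1.6×5.4 = 8.64.
t* = √8.64 = 2.939 min.

2.9 min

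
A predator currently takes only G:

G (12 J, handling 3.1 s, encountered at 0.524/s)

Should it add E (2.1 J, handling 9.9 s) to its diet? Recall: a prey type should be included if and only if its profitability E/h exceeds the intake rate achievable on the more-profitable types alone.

No

On G alone, R = ΣλE/(1+Σλh) = 6.288/2.624 = 2.396 J/s.
Profitability of E: 2.1/9.9 = 0.2121 J/s.
0.2121 < 2.396, so adding E would lower the average — exclude it.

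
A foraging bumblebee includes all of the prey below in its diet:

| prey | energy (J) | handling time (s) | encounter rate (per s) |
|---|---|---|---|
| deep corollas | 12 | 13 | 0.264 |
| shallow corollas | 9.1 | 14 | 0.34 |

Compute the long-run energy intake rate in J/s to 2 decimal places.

0.68 J/s

Energy encountered per unit search time: 0.264×12 + 0.34×9.1 = 6.262 J/s.
Handling time per unit search time: 0.264×13 + 0.34×14 = 8.192.
Rate = 6.262/(1 + 8.192) = 0.6812 J/s.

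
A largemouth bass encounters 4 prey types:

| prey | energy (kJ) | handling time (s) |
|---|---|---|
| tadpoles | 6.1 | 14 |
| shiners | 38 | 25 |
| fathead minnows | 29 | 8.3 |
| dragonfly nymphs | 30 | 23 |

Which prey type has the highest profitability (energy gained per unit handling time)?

fathead minnows

Profitability E/h (kJ/s): tadpoles = 6.1/14 = 0.436, shiners = 38/25 = 1.52, fathead minnows = 29/8.3 = 3.49, dragonfly nymphs = 30/23 = 1.3.
Ranked: fathead minnows > shiners > dragonfly nymphs > tadpoles.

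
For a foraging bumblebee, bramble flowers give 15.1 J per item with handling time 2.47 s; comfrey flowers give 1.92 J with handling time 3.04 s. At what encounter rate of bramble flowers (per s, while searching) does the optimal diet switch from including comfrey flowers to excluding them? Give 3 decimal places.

0.047 per s

At the threshold, the rate on bramble flowers alone equals the profitability of comfrey flowers: λ·15.1/(1 + λ·2.47) = 1.92/3.04 = 0.6316.
Rearranging, λ(15.1 − 0.6316×2.47) = 0.6316, so λ = 0.6316/13.54 = 0.04665 per s.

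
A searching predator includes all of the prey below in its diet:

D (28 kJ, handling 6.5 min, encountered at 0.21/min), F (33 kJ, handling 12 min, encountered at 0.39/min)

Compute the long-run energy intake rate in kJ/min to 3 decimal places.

2.661 kJ/min

R = Σλ_iE_i / (1 + Σλ_ih_i)
Numerator: 0.21×28 + 0.39×33 = 18.75
Denominator: 1 + 0.21×6.5 + 0.39×12 = 7.045
R = 18.75/7.045 = 2.661 kJ/min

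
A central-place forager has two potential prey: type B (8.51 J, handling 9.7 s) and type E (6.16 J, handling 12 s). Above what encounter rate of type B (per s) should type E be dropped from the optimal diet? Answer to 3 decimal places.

0.145 per s

The zero-one rule: include type E iff E₂/h₂ > λE₁/(1+λh₁). Equality gives the switch point.
λE₁h₂ = E₂ + λE₂h₁ ⇒ λ = E₂/(E₁h₂ − E₂h₁) = 6.16/(102.1 − 59.75) = 0.1454 per s.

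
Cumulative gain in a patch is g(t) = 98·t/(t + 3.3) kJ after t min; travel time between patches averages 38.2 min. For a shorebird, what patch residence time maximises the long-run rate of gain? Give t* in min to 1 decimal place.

By the marginal value theorem, leave when the instantaneous gain rate g'(t) equals the habitat-wide average g(t)/(T + t).
g'(t) = 98·3.3/(t + 3.3)². Setting 98·3.3/(t+3.3)² = 98t/[(t+3.3)(38.2+t)] gives 3.3(38.2+t) = t(t+3.3), so t² = 3.3×38.2 = 126.1.
t* = √126.1 = 11.23 min.

11.2 min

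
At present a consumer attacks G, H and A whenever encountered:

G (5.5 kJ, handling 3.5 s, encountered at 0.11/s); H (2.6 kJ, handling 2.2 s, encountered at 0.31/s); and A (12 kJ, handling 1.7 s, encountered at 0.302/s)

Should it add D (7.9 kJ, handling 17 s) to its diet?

No

Current rate: (0.11×5.5 + 0.31×2.6 + 0.302×12)/(1 + 0.11×3.5 + 0.31×2.2 + 0.302×1.7) = 1.951 kJ/s.
D: E/h = 7.9/17 = 0.4647 kJ/s.
0.4647 < 1.951, so adding D would lower the average — exclude it.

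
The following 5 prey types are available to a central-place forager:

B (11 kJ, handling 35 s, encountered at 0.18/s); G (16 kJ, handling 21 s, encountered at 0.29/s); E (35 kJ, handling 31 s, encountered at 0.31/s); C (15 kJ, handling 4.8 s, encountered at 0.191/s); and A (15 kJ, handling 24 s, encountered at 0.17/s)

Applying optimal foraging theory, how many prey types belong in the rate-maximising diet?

Rank by E/h (kJ/s): C 3.12, E 1.13, G 0.762, A 0.625, B 0.314. Include each in turn until the next type's E/h falls below the running intake rate.
Rate on top 1: 1.495. E: 1.13 < 1.495 → exclude; stop.
Optimal diet: C — 1 of 5 types.

1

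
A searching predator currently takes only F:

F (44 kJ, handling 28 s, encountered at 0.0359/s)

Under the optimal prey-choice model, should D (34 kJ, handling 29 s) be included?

Yes

On F alone, R = ΣλE/(1+Σλh) = 1.58/2.005 = 0.7878 kJ/s.
Profitability of D: 34/29 = 1.172 kJ/s.
1.172 > 0.7878, so adding D raises the average — include it.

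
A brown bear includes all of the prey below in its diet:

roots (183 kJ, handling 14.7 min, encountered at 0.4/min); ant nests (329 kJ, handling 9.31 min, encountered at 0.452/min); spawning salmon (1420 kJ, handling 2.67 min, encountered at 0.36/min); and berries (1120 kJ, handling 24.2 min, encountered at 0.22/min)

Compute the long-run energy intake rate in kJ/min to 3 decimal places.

R = Σλ_iE_i / (1 + Σλ_ih_i)
Numerator: 0.4×183 + 0.452×329 + 0.36×1420 + 0.22×1120 = 979.5
Denominator: 1 + 0.4×14.7 + 0.452×9.31 + 0.36×2.67 + 0.22×24.2 = 17.37
R = 979.5/17.37 = 56.38 kJ/min

56.380 kJ/min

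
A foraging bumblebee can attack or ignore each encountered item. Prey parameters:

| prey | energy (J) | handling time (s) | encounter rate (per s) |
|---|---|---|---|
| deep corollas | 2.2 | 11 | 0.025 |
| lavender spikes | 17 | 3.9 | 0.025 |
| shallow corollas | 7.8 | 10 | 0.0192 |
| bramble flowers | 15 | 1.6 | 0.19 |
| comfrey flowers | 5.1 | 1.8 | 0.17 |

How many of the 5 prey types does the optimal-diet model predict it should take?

E/h in descending order: bramble flowers 9.38, lavender spikes 4.36, comfrey flowers 2.83, shallow corollas 0.78, deep corollas 0.2 J/s. The optimal diet is the largest prefix of this list for which every included type satisfies E_i/h_i > R on the types above it.
Rate on top 1: 2.186. lavender spikes: 4.36 > 2.186 → include.
Rate on top 2: 2.337. comfrey flowers: 2.83 > 2.337 → include.
Rate on top 3: 2.426. shallow corollas: 0.78 < 2.426 → exclude; stop.
Optimal diet: bramble flowers, lavender spikes, comfrey flowers — 3 of 5 types.

3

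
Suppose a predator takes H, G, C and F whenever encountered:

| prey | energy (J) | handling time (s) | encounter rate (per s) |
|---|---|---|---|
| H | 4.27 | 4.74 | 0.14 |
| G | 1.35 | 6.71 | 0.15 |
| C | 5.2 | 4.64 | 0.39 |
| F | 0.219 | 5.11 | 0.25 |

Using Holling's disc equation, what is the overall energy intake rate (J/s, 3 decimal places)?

0.501 J/s

R = (0.14×4.27 + 0.15×1.35 + 0.39×5.2 + 0.25×0.219) / (1 + 0.14×4.74 + 0.15×6.71 + 0.39×4.64 + 0.25×5.11) = 2.883/5.757 = 0.5008 J/s.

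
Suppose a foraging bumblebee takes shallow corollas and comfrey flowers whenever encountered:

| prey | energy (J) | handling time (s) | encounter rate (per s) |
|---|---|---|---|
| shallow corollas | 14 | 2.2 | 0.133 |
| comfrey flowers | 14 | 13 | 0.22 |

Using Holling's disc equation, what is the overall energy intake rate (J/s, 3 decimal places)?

1.190 J/s

R = (0.133×14 + 0.22×14) / (1 + 0.133×2.2 + 0.22×13) = 4.942/4.153 = 1.19 J/s.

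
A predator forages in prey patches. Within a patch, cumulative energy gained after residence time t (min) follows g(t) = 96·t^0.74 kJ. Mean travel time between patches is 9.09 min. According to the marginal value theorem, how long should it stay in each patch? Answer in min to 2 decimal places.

25.87 min

Maximise g(t)/(T+t): set derivative to zero → g'(t)(T+t) = g(t).
g'(t) = 0.74·96·t^-0.26. Setting 0.74·96·t^-0.26 = 96·t^0.74/(9.09+t) gives 0.74(9.09+t) = t, so 0.26·t = 0.74×9.09.
t* = 0.74×9.09/0.26 = 25.87 min.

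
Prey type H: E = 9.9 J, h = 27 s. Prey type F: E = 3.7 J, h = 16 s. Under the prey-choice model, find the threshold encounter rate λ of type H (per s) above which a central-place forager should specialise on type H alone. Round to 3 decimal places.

0.063 per s

At the threshold, the rate on type H alone equals the profitability of type F: λ·9.9/(1 + λ·27) = 3.7/16 = 0.2313.
Rearranging, λ(9.9 − 0.2313×27) = 0.2313, so λ = 0.2313/3.656 = 0.06325 per s.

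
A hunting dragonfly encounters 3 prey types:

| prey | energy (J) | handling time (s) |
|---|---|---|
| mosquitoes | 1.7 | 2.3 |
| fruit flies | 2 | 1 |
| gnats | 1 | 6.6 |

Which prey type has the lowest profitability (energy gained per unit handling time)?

gnats

Profitability E/h (J/s): mosquitoes = 1.7/2.3 = 0.739, fruit flies = 2/1 = 2, gnats = 1/6.6 = 0.152.
Ranked: fruit flies > mosquitoes > gnats.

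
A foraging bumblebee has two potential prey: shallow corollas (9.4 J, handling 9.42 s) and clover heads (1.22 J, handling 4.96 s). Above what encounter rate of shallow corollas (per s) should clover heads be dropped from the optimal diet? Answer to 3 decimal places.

0.035 per s

At the threshold, the rate on shallow corollas alone equals the profitability of clover heads: λ·9.4/(1 + λ·9.42) = 1.22/4.96 = 0.246.
Rearranging, λ(9.4 − 0.246×9.42) = 0.246, so λ = 0.246/7.083 = 0.03473 per s.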